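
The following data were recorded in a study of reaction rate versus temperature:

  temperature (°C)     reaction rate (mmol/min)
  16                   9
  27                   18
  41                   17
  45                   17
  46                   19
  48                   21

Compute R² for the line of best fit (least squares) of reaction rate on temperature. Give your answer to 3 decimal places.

n = 6, Σx = 223, Σy = 101, Σxy = 3974, Σx² = 9111, Σy² = 1785
Sxx = Σx² − (Σx)²/n = 9111 − 8288.166667 = 822.833333
Sxy = Σxy − (Σx)(Σy)/n = 3974 − 3753.833333 = 220.166667
Syy = Σy² − (Σy)²/n = 1785 − 1700.166667 = 84.833333
R² = Sxy²/(Sxx·Syy) = (220.166667)²/(822.833333·84.833333) = 0.694424

0.694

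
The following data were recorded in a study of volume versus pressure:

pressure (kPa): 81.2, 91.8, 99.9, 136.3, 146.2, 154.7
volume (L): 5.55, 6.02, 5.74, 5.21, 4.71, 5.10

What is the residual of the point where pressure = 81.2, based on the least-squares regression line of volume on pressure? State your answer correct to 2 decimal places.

n = 6, Σx = 710.1, Σy = 32.33, Σxy = 3764.417, Σx² = 88884.91
Sxx = Σx² − (Σx)²/n = 88884.91 − 84040.335 = 4844.575
Sxy = Σxy − (Σx)(Σy)/n = 3764.417 − 3826.2555 = -61.8385
b = Sxy/Sxx = -61.8385/4844.575 = -0.012764
a = ȳ − b·x̄ = 5.388333 − (-0.012764)·118.35 = 6.899010
ŷ(81.2) = 6.899010 + (-0.012764)·81.2 = 5.862534
residual = y − ŷ = 5.55 − 5.862534 = -0.312534

-0.31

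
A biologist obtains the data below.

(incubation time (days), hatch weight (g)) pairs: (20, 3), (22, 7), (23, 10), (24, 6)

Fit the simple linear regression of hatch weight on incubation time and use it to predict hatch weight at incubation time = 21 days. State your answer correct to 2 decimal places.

5.14

n = 4, Σx = 89, Σy = 26, Σxy = 588, Σx² = 1989
Sxx = Σx² − (Σx)²/n = 1989 − 1980.25 = 8.75
Sxy = Σxy − (Σx)(Σy)/n = 588 − 578.5 = 9.5
b = Sxy/Sxx = 9.5/8.75 = 1.085714
a = ȳ − b·x̄ = 6.5 − 1.085714·22.25 = -17.657143
ŷ(21) = a + b·21 = -17.657143 + 1.085714·21 = 5.142857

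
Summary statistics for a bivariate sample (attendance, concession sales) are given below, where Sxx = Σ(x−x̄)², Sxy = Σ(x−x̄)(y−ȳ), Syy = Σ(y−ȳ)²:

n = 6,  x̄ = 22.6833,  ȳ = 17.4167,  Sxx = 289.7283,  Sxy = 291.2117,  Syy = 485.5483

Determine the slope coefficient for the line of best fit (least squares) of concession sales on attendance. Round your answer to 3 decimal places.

1.005

b = Sxy/Sxx = 291.2117/289.7283 = 1.005120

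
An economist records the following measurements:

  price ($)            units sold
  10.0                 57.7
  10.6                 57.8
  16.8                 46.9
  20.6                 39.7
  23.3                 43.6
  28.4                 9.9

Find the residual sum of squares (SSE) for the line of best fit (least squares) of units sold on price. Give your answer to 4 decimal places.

272.4722

n = 6, Σx = 109.7, Σy = 255.6, Σxy = 4092.46, Σx² = 2268.41, Σy² = 12444.8
Sxx = Σx² − (Σx)²/n = 2268.41 − 2005.681667 = 262.728333
Sxy = Σxy − (Σx)(Σy)/n = 4092.46 − 4673.22 = -580.76
Syy = Σy² − (Σy)²/n = 12444.8 − 10888.56 = 1556.24
b = Sxy/Sxx = -580.76/262.728333 = -2.210496
SSE = Syy − b·Sxy = 1556.24 − (-2.210496)·(-580.76) = 272.472188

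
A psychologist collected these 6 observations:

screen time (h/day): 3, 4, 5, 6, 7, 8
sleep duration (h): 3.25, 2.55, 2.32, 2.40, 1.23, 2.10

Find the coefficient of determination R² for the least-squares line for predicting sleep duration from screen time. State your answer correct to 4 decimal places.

0.6134

n = 6, Σx = 33, Σy = 13.85, Σxy = 71.36, Σx² = 199, Σy² = 34.1303
Sxx = Σx² − (Σx)²/n = 199 − 181.5 = 17.5
Sxy = Σxy − (Σx)(Σy)/n = 71.36 − 76.175 = -4.815
Syy = Σy² − (Σy)²/n = 34.1303 − 31.970417 = 2.159883
R² = Sxy²/(Sxx·Syy) = (-4.815)²/(17.5·2.159883) = 0.613372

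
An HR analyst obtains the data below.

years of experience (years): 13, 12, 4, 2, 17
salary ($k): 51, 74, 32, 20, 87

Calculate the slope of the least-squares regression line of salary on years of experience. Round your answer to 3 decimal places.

n = 5, Σx = 48, Σy = 264, Σxy = 3198, Σx² = 622
Sxx = Σx² − (Σx)²/n = 622 − 460.8 = 161.2
Sxy = Σxy − (Σx)(Σy)/n = 3198 − 2534.4 = 663.6
b = Sxy/Sxx = 663.6/161.2 = 4.116625

4.117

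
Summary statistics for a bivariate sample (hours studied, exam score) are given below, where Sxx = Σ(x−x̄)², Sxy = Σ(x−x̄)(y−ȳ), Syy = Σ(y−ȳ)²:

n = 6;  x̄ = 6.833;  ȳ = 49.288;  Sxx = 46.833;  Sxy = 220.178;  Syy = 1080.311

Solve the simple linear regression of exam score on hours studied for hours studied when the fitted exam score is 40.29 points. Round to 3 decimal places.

4.919

b = Sxy/Sxx = 220.178/46.833 = 4.701343
a = ȳ − b·x̄ = 49.288 − 4.701343·6.833 = 17.163723
Set a + b·x = 40.29: x = (40.29 − 17.163723) / 4.701343 = 4.919079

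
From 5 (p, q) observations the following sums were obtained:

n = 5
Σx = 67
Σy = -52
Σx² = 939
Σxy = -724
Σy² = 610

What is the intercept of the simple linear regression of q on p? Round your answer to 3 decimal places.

Sxx = Σx² − (Σx)²/n = 939 − 897.8 = 41.2
Sxy = Σxy − (Σx)(Σy)/n = -724 − (-696.8) = -27.2
b = Sxy/Sxx = -27.2/41.2 = -0.660194
a = ȳ − b·x̄ = -10.4 − (-0.660194)·13.4 = -1.553398

-1.553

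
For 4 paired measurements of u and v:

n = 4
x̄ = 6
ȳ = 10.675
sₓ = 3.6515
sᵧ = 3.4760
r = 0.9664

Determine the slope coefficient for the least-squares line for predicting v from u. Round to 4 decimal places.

b = r · sᵧ/sₓ = 0.9664 · 3.476/3.6515 = 0.919952

0.9200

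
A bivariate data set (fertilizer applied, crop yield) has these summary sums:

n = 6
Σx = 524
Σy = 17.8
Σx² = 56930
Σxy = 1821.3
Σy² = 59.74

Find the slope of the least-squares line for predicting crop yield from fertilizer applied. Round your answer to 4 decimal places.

Sxx = Σx² − (Σx)²/n = 56930 − 45762.666667 = 11167.333333
Sxy = Σxy − (Σx)(Σy)/n = 1821.3 − 1554.533333 = 266.766667
b = Sxy/Sxx = 266.766667/11167.333333 = 0.023888

0.0239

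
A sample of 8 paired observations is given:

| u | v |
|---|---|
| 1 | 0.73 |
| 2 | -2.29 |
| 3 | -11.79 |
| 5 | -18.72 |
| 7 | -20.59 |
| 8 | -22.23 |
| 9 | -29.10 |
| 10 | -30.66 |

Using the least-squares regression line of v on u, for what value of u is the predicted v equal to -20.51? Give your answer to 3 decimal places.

n = 8, Σx = 45, Σy = -134.65, Σxy = -1023.29, Σx² = 333
Sxx = Σx² − (Σx)²/n = 333 − 253.125 = 79.875
Sxy = Σxy − (Σx)(Σy)/n = -1023.29 − (-757.40625) = -265.88375
b = Sxy/Sxx = -265.88375/79.875 = -3.328748
a = ȳ − b·x̄ = -16.83125 − (-3.328748)·5.625 = 1.892958
Set a + b·x = -20.51: x = (-20.51 − 1.892958) / (-3.328748) = 6.730145

6.730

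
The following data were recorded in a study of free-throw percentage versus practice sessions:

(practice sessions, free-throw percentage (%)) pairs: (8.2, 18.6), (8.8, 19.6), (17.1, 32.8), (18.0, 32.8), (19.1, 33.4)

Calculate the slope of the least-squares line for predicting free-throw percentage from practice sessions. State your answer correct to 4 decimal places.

n = 5, Σx = 71.2, Σy = 137.2, Σxy = 2114.22, Σx² = 1125.9
Sxx = Σx² − (Σx)²/n = 1125.9 − 1013.888 = 112.012
Sxy = Σxy − (Σx)(Σy)/n = 2114.22 − 1953.728 = 160.492
b = Sxy/Sxx = 160.492/112.012 = 1.432811

1.4328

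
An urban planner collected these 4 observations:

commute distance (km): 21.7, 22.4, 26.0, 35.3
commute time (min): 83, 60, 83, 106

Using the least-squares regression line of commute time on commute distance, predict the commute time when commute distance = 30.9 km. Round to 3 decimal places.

n = 4, Σx = 105.4, Σy = 332, Σxy = 9044.9, Σx² = 2894.74
Sxx = Σx² − (Σx)²/n = 2894.74 − 2777.29 = 117.45
Sxy = Σxy − (Σx)(Σy)/n = 9044.9 − 8748.2 = 296.7
b = Sxy/Sxx = 296.7/117.45 = 2.526181
a = ȳ − b·x̄ = 83 − 2.526181·26.35 = 16.435121
ŷ(30.9) = a + b·30.9 = 16.435121 + 2.526181·30.9 = 94.494125

94.494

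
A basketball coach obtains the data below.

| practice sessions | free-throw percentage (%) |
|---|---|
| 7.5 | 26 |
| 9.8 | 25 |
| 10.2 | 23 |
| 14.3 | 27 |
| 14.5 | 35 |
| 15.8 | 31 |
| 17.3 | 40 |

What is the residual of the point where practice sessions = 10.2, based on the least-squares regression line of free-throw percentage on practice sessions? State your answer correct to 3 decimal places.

-3.077

n = 7, Σx = 89.4, Σy = 207, Σxy = 2750, Σx² = 1220
Sxx = Σx² − (Σx)²/n = 1220 − 1141.765714 = 78.234286
Sxy = Σxy − (Σx)(Σy)/n = 2750 − 2643.685714 = 106.314286
b = Sxy/Sxx = 106.314286/78.234286 = 1.358922
a = ȳ − b·x̄ = 29.571429 − 1.358922·12.771429 = 12.216054
ŷ(10.2) = 12.216054 + 1.358922·10.2 = 26.077058
residual = y − ŷ = 23 − 26.077058 = -3.077058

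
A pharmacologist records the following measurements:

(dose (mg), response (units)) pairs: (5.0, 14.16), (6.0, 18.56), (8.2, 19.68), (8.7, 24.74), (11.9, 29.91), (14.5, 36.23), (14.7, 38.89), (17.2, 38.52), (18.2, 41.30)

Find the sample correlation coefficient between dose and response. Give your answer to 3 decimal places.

n = 9, Σx = 104.4, Σy = 261.99, Σxy = 3425.925, Σx² = 1398.96, Σy² = 8453.4827
Sxx = Σx² − (Σx)²/n = 1398.96 − 1211.04 = 187.92
Sxy = Σxy − (Σx)(Σy)/n = 3425.925 − 3039.084 = 386.841
Syy = Σy² − (Σy)²/n = 8453.4827 − 7626.5289 = 826.9538
r = Sxy/√(Sxx·Syy) = 386.841/√(155401.158096) = 386.841/394.209536 = 0.981308

0.981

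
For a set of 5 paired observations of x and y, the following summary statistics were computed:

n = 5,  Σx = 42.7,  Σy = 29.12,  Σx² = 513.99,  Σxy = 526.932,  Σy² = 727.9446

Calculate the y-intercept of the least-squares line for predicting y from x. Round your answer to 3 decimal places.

Sxx = Σx² − (Σx)²/n = 513.99 − 364.658 = 149.332
Sxy = Σxy − (Σx)(Σy)/n = 526.932 − 248.6848 = 278.2472
b = Sxy/Sxx = 278.2472/149.332 = 1.863279
a = ȳ − b·x̄ = 5.824 − 1.863279·8.54 = -10.088404

-10.088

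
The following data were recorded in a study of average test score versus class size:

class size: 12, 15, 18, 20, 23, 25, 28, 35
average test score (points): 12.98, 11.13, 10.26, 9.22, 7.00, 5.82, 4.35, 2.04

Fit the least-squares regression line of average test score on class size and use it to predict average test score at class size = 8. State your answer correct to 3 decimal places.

n = 8, Σx = 176, Σy = 62.8, Σxy = 1191.49, Σx² = 4256
Sxx = Σx² − (Σx)²/n = 4256 − 3872 = 384
Sxy = Σxy − (Σx)(Σy)/n = 1191.49 − 1381.6 = -190.11
b = Sxy/Sxx = -190.11/384 = -0.495078
a = ȳ − b·x̄ = 7.85 − (-0.495078)·22 = 18.741719
ŷ(8) = a + b·8 = 18.741719 + (-0.495078)·8 = 14.781094

14.781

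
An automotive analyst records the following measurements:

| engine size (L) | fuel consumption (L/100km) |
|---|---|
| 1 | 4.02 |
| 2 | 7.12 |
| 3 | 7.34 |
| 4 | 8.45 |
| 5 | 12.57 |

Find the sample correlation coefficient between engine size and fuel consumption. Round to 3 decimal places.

n = 5, Σx = 15, Σy = 39.5, Σxy = 136.93, Σx² = 55, Σy² = 350.1378
Sxx = Σx² − (Σx)²/n = 55 − 45 = 10
Sxy = Σxy − (Σx)(Σy)/n = 136.93 − 118.5 = 18.43
Syy = Σy² − (Σy)²/n = 350.1378 − 312.05 = 38.0878
r = Sxy/√(Sxx·Syy) = 18.43/√(380.878) = 18.43/19.516096 = 0.944349

0.944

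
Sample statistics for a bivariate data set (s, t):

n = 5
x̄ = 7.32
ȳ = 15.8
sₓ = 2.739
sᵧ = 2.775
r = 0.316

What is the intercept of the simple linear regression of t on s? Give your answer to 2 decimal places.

b = r · sᵧ/sₓ = 0.316 · 2.775/2.739 = 0.320153
a = ȳ − b·x̄ = 15.8 − 0.320153·7.32 = 13.456478

13.46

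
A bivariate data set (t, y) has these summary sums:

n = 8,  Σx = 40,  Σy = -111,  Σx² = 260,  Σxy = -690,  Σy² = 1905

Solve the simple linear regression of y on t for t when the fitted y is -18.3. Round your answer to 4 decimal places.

6.9667

Sxx = Σx² − (Σx)²/n = 260 − 200 = 60
Sxy = Σxy − (Σx)(Σy)/n = -690 − (-555) = -135
b = Sxy/Sxx = -135/60 = -2.25
a = ȳ − b·x̄ = -13.875 − (-2.25)·5 = -2.625
Set a + b·x = -18.3: x = (-18.3 − (-2.625)) / (-2.25) = 6.966667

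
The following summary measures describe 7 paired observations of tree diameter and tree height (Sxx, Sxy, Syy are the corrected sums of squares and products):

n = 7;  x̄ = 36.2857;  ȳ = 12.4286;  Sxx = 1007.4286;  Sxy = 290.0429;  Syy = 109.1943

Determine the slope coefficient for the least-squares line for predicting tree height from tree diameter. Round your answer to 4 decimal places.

b = Sxy/Sxx = 290.0429/1007.4286 = 0.287904

0.2879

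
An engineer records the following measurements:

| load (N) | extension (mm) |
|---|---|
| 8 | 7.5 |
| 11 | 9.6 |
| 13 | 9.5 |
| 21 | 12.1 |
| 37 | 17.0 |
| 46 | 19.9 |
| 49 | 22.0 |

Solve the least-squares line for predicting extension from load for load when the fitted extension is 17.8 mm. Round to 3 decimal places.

38.218

n = 7, Σx = 185, Σy = 97.6, Σxy = 3165.6, Σx² = 6681
Sxx = Σx² − (Σx)²/n = 6681 − 4889.285714 = 1791.714286
Sxy = Σxy − (Σx)(Σy)/n = 3165.6 − 2579.428571 = 586.171429
b = Sxy/Sxx = 586.171429/1791.714286 = 0.327157
a = ȳ − b·x̄ = 13.942857 − 0.327157·26.428571 = 5.296572
Set a + b·x = 17.8: x = (17.8 − 5.296572) / 0.327157 = 38.218464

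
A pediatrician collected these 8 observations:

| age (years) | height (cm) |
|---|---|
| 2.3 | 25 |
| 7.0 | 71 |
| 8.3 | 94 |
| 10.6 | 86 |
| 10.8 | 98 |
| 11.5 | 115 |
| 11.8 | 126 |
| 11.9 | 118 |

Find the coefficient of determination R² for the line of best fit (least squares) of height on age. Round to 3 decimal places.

n = 8, Σx = 74.2, Σy = 733, Σxy = 7518.2, Σx² = 765.28, Σy² = 74527
Sxx = Σx² − (Σx)²/n = 765.28 − 688.205 = 77.075
Sxy = Σxy − (Σx)(Σy)/n = 7518.2 − 6798.575 = 719.625
Syy = Σy² − (Σy)²/n = 74527 − 67161.125 = 7365.875
R² = Sxy²/(Sxx·Syy) = (719.625)²/(77.075·7365.875) = 0.912168

0.912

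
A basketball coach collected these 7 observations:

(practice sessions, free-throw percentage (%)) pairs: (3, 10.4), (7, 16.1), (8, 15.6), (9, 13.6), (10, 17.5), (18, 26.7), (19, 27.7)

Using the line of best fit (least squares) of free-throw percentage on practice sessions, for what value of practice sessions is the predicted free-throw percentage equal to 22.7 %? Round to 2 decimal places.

n = 7, Σx = 74, Σy = 127.6, Σxy = 1573, Σx² = 988
Sxx = Σx² − (Σx)²/n = 988 − 782.285714 = 205.714286
Sxy = Σxy − (Σx)(Σy)/n = 1573 − 1348.914286 = 224.085714
b = Sxy/Sxx = 224.085714/205.714286 = 1.089306
a = ȳ − b·x̄ = 18.228571 − 1.089306·10.571429 = 6.713056
Set a + b·x = 22.7: x = (22.7 − 6.713056) / 1.089306 = 14.676272

14.68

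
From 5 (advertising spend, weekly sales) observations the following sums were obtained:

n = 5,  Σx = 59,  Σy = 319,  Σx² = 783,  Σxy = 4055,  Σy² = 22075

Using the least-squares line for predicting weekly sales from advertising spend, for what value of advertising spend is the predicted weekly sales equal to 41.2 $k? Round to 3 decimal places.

Sxx = Σx² − (Σx)²/n = 783 − 696.2 = 86.8
Sxy = Σxy − (Σx)(Σy)/n = 4055 − 3764.2 = 290.8
b = Sxy/Sxx = 290.8/86.8 = 3.350230
a = ȳ − b·x̄ = 63.8 − 3.350230·11.8 = 24.267281
Set a + b·x = 41.2: x = (41.2 − 24.267281) / 3.350230 = 5.054195

5.054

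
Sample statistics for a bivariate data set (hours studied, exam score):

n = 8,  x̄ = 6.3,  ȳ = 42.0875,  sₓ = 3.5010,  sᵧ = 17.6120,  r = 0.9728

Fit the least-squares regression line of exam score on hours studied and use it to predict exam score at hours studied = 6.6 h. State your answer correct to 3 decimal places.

43.556

b = r · sᵧ/sₓ = 0.9728 · 17.612/3.501 = 4.893731
a = ȳ − b·x̄ = 42.0875 − 4.893731·6.3 = 11.256992
ŷ(6.6) = a + b·6.6 = 11.256992 + 4.893731·6.6 = 43.555619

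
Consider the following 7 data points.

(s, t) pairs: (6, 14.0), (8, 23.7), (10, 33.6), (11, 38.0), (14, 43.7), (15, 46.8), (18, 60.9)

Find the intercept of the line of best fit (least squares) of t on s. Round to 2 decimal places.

n = 7, Σx = 82, Σy = 260.7, Σxy = 3437.6, Σx² = 1066
Sxx = Σx² − (Σx)²/n = 1066 − 960.571429 = 105.428571
Sxy = Σxy − (Σx)(Σy)/n = 3437.6 − 3053.914286 = 383.685714
b = Sxy/Sxx = 383.685714/105.428571 = 3.639295
a = ȳ − b·x̄ = 37.242857 − 3.639295·11.714286 = -5.388889

-5.39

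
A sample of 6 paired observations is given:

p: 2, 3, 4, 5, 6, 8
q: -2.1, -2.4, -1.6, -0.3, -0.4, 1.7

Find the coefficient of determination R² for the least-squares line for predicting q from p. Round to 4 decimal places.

0.9158

n = 6, Σx = 28, Σy = -5.1, Σxy = -8.1, Σx² = 154, Σy² = 15.87
Sxx = Σx² − (Σx)²/n = 154 − 130.666667 = 23.333333
Sxy = Σxy − (Σx)(Σy)/n = -8.1 − (-23.8) = 15.7
Syy = Σy² − (Σy)²/n = 15.87 − 4.335 = 11.535
R² = Sxy²/(Sxx·Syy) = (15.7)²/(23.333333·11.535) = 0.915809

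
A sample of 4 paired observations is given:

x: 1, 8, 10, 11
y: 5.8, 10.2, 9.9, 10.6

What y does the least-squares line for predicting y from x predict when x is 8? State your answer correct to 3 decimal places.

n = 4, Σx = 30, Σy = 36.5, Σxy = 303, Σx² = 286
Sxx = Σx² − (Σx)²/n = 286 − 225 = 61
Sxy = Σxy − (Σx)(Σy)/n = 303 − 273.75 = 29.25
b = Sxy/Sxx = 29.25/61 = 0.479508
a = ȳ − b·x̄ = 9.125 − 0.479508·7.5 = 5.528689
ŷ(8) = a + b·8 = 5.528689 + 0.479508·8 = 9.364754

9.365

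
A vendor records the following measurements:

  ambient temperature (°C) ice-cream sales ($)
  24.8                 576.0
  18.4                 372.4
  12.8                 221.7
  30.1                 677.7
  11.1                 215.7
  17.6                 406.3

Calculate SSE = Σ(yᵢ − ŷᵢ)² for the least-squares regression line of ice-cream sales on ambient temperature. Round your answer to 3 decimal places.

n = 6, Σx = 114.8, Σy = 2469.8, Σxy = 53918.64, Σx² = 2456.42, Σy² = 1190492.12
Sxx = Σx² − (Σx)²/n = 2456.42 − 2196.506667 = 259.913333
Sxy = Σxy − (Σx)(Σy)/n = 53918.64 − 47255.506667 = 6663.133333
Syy = Σy² − (Σy)²/n = 1190492.12 − 1016652.006667 = 173840.113333
b = Sxy/Sxx = 6663.133333/259.913333 = 25.635981
SSE = Syy − b·Sxy = 173840.113333 − 25.635981·6663.133333 = 3024.152304

3024.152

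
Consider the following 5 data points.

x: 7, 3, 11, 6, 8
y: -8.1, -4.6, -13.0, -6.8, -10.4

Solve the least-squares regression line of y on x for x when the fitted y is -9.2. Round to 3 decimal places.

7.567

n = 5, Σx = 35, Σy = -42.9, Σxy = -337.5, Σx² = 279
Sxx = Σx² − (Σx)²/n = 279 − 245 = 34
Sxy = Σxy − (Σx)(Σy)/n = -337.5 − (-300.3) = -37.2
b = Sxy/Sxx = -37.2/34 = -1.094118
a = ȳ − b·x̄ = -8.58 − (-1.094118)·7 = -0.921176
Set a + b·x = -9.2: x = (-9.2 − (-0.921176)) / (-1.094118) = 7.566667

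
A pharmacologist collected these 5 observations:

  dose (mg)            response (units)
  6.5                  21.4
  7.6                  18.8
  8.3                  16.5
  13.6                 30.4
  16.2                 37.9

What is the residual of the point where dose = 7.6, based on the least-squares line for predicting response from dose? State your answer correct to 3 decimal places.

-0.572

n = 5, Σx = 52.2, Σy = 125, Σxy = 1446.35, Σx² = 616.3
Sxx = Σx² − (Σx)²/n = 616.3 − 544.968 = 71.332
Sxy = Σxy − (Σx)(Σy)/n = 1446.35 − 1305 = 141.35
b = Sxy/Sxx = 141.35/71.332 = 1.981579
a = ȳ − b·x̄ = 25 − 1.981579·10.44 = 4.312314
ŷ(7.6) = 4.312314 + 1.981579·7.6 = 19.372315
residual = y − ŷ = 18.8 − 19.372315 = -0.572315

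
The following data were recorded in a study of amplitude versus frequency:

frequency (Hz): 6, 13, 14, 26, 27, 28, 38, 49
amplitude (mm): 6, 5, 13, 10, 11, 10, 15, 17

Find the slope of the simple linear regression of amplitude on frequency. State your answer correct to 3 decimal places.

0.243

n = 8, Σx = 201, Σy = 87, Σxy = 2523, Σx² = 6435
Sxx = Σx² − (Σx)²/n = 6435 − 5050.125 = 1384.875
Sxy = Σxy − (Σx)(Σy)/n = 2523 − 2185.875 = 337.125
b = Sxy/Sxx = 337.125/1384.875 = 0.243434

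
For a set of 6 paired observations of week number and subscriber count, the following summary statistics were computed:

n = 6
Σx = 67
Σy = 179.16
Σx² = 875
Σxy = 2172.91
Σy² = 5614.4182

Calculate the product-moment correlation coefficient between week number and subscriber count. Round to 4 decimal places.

Sxx = Σx² − (Σx)²/n = 875 − 748.166667 = 126.833333
Sxy = Σxy − (Σx)(Σy)/n = 2172.91 − 2000.62 = 172.29
Syy = Σy² − (Σy)²/n = 5614.4182 − 5349.7176 = 264.7006
r = Sxy/√(Sxx·Syy) = 172.29/√(33572.859433) = 172.29/183.228981 = 0.940299

0.9403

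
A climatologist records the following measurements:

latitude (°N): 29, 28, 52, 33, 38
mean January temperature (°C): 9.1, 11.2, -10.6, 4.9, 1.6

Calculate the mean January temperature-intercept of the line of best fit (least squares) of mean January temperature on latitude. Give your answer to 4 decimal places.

34.7541

n = 5, Σx = 180, Σy = 16.2, Σxy = 248.8, Σx² = 6862
Sxx = Σx² − (Σx)²/n = 6862 − 6480 = 382
Sxy = Σxy − (Σx)(Σy)/n = 248.8 − 583.2 = -334.4
b = Sxy/Sxx = -334.4/382 = -0.875393
a = ȳ − b·x̄ = 3.24 − (-0.875393)·36 = 34.754136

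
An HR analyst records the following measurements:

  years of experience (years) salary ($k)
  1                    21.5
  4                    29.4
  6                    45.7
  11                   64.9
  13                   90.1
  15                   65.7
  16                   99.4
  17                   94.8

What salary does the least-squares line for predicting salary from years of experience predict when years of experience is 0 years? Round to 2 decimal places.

15.37

n = 8, Σx = 83, Σy = 511.5, Σxy = 6486, Σx² = 1113
Sxx = Σx² − (Σx)²/n = 1113 − 861.125 = 251.875
Sxy = Σxy − (Σx)(Σy)/n = 6486 − 5306.8125 = 1179.1875
b = Sxy/Sxx = 1179.1875/251.875 = 4.681638
a = ȳ − b·x̄ = 63.9375 − 4.681638·10.375 = 15.365509
ŷ(0) = a + b·0 = 15.365509 + 4.681638·0 = 15.365509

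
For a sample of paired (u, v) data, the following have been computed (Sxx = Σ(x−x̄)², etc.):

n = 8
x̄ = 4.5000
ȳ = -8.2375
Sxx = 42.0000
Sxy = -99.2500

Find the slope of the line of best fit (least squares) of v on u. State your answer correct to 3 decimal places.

b = Sxy/Sxx = -99.25/42 = -2.363095

-2.363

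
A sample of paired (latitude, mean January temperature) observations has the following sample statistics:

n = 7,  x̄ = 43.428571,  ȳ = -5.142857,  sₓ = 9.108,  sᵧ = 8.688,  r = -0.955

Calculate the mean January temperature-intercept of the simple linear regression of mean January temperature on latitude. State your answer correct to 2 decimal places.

34.42

b = r · sᵧ/sₓ = -0.955 · 8.688/9.108 = -0.910962
a = ȳ − b·x̄ = -5.142857 − (-0.910962)·43.428571 = 34.418912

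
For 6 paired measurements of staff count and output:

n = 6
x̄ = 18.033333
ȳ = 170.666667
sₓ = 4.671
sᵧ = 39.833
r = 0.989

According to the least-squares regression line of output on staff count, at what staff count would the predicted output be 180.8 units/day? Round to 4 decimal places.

19.2348

b = r · sᵧ/sₓ = 0.989 · 39.833/4.671 = 8.433919
a = ȳ − b·x̄ = 170.666667 − 8.433919·18.033333 = 18.574992
Set a + b·x = 180.8: x = (180.8 − 18.574992) / 8.433919 = 19.234831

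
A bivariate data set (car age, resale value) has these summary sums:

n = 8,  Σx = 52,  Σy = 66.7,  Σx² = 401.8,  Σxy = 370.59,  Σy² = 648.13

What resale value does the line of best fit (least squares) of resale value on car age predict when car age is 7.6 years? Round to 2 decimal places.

7.25

Sxx = Σx² − (Σx)²/n = 401.8 − 338 = 63.8
Sxy = Σxy − (Σx)(Σy)/n = 370.59 − 433.55 = -62.96
b = Sxy/Sxx = -62.96/63.8 = -0.986834
a = ȳ − b·x̄ = 8.3375 − (-0.986834)·6.5 = 14.751920
ŷ(7.6) = a + b·7.6 = 14.751920 + (-0.986834)·7.6 = 7.251983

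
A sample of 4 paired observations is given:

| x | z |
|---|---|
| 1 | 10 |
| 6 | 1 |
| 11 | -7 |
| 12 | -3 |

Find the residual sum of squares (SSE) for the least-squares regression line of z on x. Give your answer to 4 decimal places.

16.9286

n = 4, Σx = 30, Σy = 1, Σxy = -97, Σx² = 302, Σy² = 159
Sxx = Σx² − (Σx)²/n = 302 − 225 = 77
Sxy = Σxy − (Σx)(Σy)/n = -97 − 7.5 = -104.5
Syy = Σy² − (Σy)²/n = 159 − 0.25 = 158.75
b = Sxy/Sxx = -104.5/77 = -1.357143
SSE = Syy − b·Sxy = 158.75 − (-1.357143)·(-104.5) = 16.928571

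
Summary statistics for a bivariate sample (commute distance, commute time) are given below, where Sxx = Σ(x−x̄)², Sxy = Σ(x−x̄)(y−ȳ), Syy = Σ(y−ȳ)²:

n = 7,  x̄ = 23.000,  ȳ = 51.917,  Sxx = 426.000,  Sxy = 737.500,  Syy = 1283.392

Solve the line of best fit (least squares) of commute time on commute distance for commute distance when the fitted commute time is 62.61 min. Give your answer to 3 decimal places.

b = Sxy/Sxx = 737.5/426 = 1.731221
a = ȳ − b·x̄ = 51.917 − 1.731221·23 = 12.098925
Set a + b·x = 62.61: x = (62.61 − 12.098925) / 1.731221 = 29.176567

29.177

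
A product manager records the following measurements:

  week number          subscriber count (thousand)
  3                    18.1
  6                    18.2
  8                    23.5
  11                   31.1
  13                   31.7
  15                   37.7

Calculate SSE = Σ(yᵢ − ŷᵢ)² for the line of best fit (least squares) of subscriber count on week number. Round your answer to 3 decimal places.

19.358

n = 6, Σx = 56, Σy = 160.3, Σxy = 1671.2, Σx² = 624, Σy² = 4604.49
Sxx = Σx² − (Σx)²/n = 624 − 522.666667 = 101.333333
Sxy = Σxy − (Σx)(Σy)/n = 1671.2 − 1496.133333 = 175.066667
Syy = Σy² − (Σy)²/n = 4604.49 − 4282.681667 = 321.808333
b = Sxy/Sxx = 175.066667/101.333333 = 1.727632
SSE = Syy − b·Sxy = 321.808333 − 1.727632·175.066667 = 19.357632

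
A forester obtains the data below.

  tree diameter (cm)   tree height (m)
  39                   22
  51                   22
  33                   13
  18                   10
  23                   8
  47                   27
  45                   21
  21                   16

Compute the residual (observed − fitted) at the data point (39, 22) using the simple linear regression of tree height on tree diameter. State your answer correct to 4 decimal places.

n = 8, Σx = 277, Σy = 139, Σxy = 5323, Σx² = 10739
Sxx = Σx² − (Σx)²/n = 10739 − 9591.125 = 1147.875
Sxy = Σxy − (Σx)(Σy)/n = 5323 − 4812.875 = 510.125
b = Sxy/Sxx = 510.125/1147.875 = 0.444408
a = ȳ − b·x̄ = 17.375 − 0.444408·34.625 = 1.987368
ŷ(39) = 1.987368 + 0.444408·39 = 19.319286
residual = y − ŷ = 22 − 19.319286 = 2.680714

2.6807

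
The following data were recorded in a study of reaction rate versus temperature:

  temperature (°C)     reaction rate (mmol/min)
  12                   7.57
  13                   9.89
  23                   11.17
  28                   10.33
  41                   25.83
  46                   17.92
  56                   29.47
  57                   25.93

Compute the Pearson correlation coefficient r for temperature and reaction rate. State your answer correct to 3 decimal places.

n = 8, Σx = 276, Σy = 138.11, Σxy = 5777.24, Σx² = 11808, Σy² = 2915.7559
Sxx = Σx² − (Σx)²/n = 11808 − 9522 = 2286
Sxy = Σxy − (Σx)(Σy)/n = 5777.24 − 4764.795 = 1012.445
Syy = Σy² − (Σy)²/n = 2915.7559 − 2384.296513 = 531.459388
r = Sxy/√(Sxx·Syy) = 1012.445/√(1214916.159825) = 1012.445/1102.232353 = 0.918540

0.919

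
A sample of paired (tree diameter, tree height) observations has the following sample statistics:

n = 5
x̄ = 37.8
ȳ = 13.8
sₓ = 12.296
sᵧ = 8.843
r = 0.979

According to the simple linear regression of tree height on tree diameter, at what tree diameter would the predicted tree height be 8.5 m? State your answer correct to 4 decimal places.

30.2724

b = r · sᵧ/sₓ = 0.979 · 8.843/12.296 = 0.704074
a = ȳ − b·x̄ = 13.8 − 0.704074·37.8 = -12.814007
Set a + b·x = 8.5: x = (8.5 − (-12.814007)) / 0.704074 = 30.272385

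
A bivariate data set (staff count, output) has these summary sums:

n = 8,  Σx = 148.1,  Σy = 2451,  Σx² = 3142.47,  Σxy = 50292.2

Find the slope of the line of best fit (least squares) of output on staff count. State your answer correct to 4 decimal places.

Sxx = Σx² − (Σx)²/n = 3142.47 − 2741.70125 = 400.76875
Sxy = Σxy − (Σx)(Σy)/n = 50292.2 − 45374.1375 = 4918.0625
b = Sxy/Sxx = 4918.0625/400.76875 = 12.271572

12.2716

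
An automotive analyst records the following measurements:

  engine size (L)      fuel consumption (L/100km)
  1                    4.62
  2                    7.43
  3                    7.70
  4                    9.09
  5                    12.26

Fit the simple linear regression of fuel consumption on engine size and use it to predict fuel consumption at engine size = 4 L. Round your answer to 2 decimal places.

n = 5, Σx = 15, Σy = 41.1, Σxy = 140.24, Σx² = 55
Sxx = Σx² − (Σx)²/n = 55 − 45 = 10
Sxy = Σxy − (Σx)(Σy)/n = 140.24 − 123.3 = 16.94
b = Sxy/Sxx = 16.94/10 = 1.694
a = ȳ − b·x̄ = 8.22 − 1.694·3 = 3.138
ŷ(4) = a + b·4 = 3.138 + 1.694·4 = 9.914

9.91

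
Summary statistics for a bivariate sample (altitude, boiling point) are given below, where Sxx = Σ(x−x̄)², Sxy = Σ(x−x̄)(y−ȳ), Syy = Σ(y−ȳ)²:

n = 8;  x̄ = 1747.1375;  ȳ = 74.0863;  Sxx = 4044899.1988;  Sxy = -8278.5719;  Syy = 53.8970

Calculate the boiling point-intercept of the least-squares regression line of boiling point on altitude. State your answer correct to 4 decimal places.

b = Sxy/Sxx = -8278.5719/4044899.1988 = -0.002047
a = ȳ − b·x̄ = 74.0863 − (-0.002047)·1747.1375 = 77.662113

77.6621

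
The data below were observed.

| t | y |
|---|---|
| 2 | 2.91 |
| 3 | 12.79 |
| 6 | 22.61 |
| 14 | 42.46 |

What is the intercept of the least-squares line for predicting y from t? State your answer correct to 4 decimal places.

n = 4, Σx = 25, Σy = 80.77, Σxy = 774.29, Σx² = 245
Sxx = Σx² − (Σx)²/n = 245 − 156.25 = 88.75
Sxy = Σxy − (Σx)(Σy)/n = 774.29 − 504.8125 = 269.4775
b = Sxy/Sxx = 269.4775/88.75 = 3.036366
a = ȳ − b·x̄ = 20.1925 − 3.036366·6.25 = 1.215211

1.2152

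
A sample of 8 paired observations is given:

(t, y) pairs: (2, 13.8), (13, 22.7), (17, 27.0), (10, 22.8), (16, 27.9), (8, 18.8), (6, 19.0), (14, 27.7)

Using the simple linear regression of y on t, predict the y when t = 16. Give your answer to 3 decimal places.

27.353

n = 8, Σx = 86, Σy = 179.7, Σxy = 2108.3, Σx² = 1114
Sxx = Σx² − (Σx)²/n = 1114 − 924.5 = 189.5
Sxy = Σxy − (Σx)(Σy)/n = 2108.3 − 1931.775 = 176.525
b = Sxy/Sxx = 176.525/189.5 = 0.931530
a = ȳ − b·x̄ = 22.4625 − 0.931530·10.75 = 12.448549
ŷ(16) = a + b·16 = 12.448549 + 0.931530·16 = 27.353034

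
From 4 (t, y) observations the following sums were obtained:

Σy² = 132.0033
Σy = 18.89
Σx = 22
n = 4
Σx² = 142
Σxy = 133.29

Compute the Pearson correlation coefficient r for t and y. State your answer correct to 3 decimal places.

0.981

Sxx = Σx² − (Σx)²/n = 142 − 121 = 21
Sxy = Σxy − (Σx)(Σy)/n = 133.29 − 103.895 = 29.395
Syy = Σy² − (Σy)²/n = 132.0033 − 89.208025 = 42.795275
r = Sxy/√(Sxx·Syy) = 29.395/√(898.700775) = 29.395/29.978338 = 0.980541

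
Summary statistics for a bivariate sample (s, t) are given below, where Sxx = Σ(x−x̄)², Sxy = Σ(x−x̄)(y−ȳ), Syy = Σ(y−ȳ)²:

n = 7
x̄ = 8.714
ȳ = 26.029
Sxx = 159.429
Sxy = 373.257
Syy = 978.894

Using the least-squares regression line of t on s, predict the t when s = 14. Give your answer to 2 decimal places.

b = Sxy/Sxx = 373.257/159.429 = 2.341211
a = ȳ − b·x̄ = 26.029 − 2.341211·8.714 = 5.627683
ŷ(14) = a + b·14 = 5.627683 + 2.341211·14 = 38.404644

38.40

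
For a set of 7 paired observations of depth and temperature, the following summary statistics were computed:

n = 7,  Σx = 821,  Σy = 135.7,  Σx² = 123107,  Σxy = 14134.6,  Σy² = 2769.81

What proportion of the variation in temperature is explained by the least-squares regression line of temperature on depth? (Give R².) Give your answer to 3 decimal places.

Sxx = Σx² − (Σx)²/n = 123107 − 96291.571429 = 26815.428571
Sxy = Σxy − (Σx)(Σy)/n = 14134.6 − 15915.671429 = -1781.071429
Syy = Σy² − (Σy)²/n = 2769.81 − 2630.641429 = 139.168571
R² = Sxy²/(Sxx·Syy) = (-1781.071429)²/(26815.428571·139.168571) = 0.850035

0.850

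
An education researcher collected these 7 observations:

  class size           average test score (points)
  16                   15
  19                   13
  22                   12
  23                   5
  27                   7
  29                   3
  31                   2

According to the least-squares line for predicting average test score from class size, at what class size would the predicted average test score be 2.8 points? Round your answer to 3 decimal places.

n = 7, Σx = 167, Σy = 57, Σxy = 1204, Σx² = 4161
Sxx = Σx² − (Σx)²/n = 4161 − 3984.142857 = 176.857143
Sxy = Σxy − (Σx)(Σy)/n = 1204 − 1359.857143 = -155.857143
b = Sxy/Sxx = -155.857143/176.857143 = -0.881260
a = ȳ − b·x̄ = 8.142857 − (-0.881260)·23.857143 = 29.167205
Set a + b·x = 2.8: x = (2.8 − 29.167205) / (-0.881260) = 29.919890

29.920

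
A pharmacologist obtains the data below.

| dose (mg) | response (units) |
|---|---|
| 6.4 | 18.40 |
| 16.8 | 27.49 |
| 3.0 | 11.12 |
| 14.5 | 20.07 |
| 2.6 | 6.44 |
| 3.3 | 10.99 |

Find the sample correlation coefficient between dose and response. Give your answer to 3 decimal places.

0.923

n = 6, Σx = 46.6, Σy = 94.51, Σxy = 956.978, Σx² = 560.1, Σy² = 1782.9731
Sxx = Σx² − (Σx)²/n = 560.1 − 361.926667 = 198.173333
Sxy = Σxy − (Σx)(Σy)/n = 956.978 − 734.027667 = 222.950333
Syy = Σy² − (Σy)²/n = 1782.9731 − 1488.690017 = 294.283083
r = Sxy/√(Sxx·Syy) = 222.950333/√(58319.059568) = 222.950333/241.493394 = 0.923215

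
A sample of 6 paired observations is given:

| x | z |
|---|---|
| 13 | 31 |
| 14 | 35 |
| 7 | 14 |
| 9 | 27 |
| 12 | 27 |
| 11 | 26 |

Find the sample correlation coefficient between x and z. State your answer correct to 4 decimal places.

0.9123

n = 6, Σx = 66, Σy = 160, Σxy = 1844, Σx² = 760, Σy² = 4516
Sxx = Σx² − (Σx)²/n = 760 − 726 = 34
Sxy = Σxy − (Σx)(Σy)/n = 1844 − 1760 = 84
Syy = Σy² − (Σy)²/n = 4516 − 4266.666667 = 249.333333
r = Sxy/√(Sxx·Syy) = 84/√(8477.333333) = 84/92.072435 = 0.912325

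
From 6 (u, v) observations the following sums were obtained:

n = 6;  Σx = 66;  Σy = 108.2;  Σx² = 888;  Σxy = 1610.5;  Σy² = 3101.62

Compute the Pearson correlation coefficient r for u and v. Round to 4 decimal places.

0.9736

Sxx = Σx² − (Σx)²/n = 888 − 726 = 162
Sxy = Σxy − (Σx)(Σy)/n = 1610.5 − 1190.2 = 420.3
Syy = Σy² − (Σy)²/n = 3101.62 − 1951.206667 = 1150.413333
r = Sxy/√(Sxx·Syy) = 420.3/√(186366.96) = 420.3/431.702397 = 0.973587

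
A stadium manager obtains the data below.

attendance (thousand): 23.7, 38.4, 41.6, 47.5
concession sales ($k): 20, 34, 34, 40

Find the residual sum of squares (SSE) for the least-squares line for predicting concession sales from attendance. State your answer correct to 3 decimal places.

n = 4, Σx = 151.2, Σy = 128, Σxy = 5094, Σx² = 6023.06, Σy² = 4312
Sxx = Σx² − (Σx)²/n = 6023.06 − 5715.36 = 307.7
Sxy = Σxy − (Σx)(Σy)/n = 5094 − 4838.4 = 255.6
Syy = Σy² − (Σy)²/n = 4312 − 4096 = 216
b = Sxy/Sxx = 255.6/307.7 = 0.830679
SSE = Syy − b·Sxy = 216 − 0.830679·255.6 = 3.678388

3.678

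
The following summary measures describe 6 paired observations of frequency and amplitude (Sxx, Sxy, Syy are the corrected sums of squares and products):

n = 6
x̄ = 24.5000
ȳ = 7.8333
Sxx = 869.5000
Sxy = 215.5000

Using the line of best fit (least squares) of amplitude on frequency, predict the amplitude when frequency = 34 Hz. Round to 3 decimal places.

10.188

b = Sxy/Sxx = 215.5/869.5 = 0.247844
a = ȳ − b·x̄ = 7.8333 − 0.247844·24.5 = 1.761132
ŷ(34) = a + b·34 = 1.761132 + 0.247844·34 = 10.187814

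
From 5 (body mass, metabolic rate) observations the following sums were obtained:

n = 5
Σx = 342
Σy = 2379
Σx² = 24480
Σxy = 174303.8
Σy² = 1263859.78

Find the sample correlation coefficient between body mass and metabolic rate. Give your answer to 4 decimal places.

Sxx = Σx² − (Σx)²/n = 24480 − 23392.8 = 1087.2
Sxy = Σxy − (Σx)(Σy)/n = 174303.8 − 162723.6 = 11580.2
Syy = Σy² − (Σy)²/n = 1263859.78 − 1131928.2 = 131931.58
r = Sxy/√(Sxx·Syy) = 11580.2/√(143436013.776) = 11580.2/11976.477520 = 0.966912

0.9669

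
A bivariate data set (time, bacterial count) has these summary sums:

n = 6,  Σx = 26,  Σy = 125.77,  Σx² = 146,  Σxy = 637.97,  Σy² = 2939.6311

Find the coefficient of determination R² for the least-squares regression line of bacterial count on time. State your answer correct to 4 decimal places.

Sxx = Σx² − (Σx)²/n = 146 − 112.666667 = 33.333333
Sxy = Σxy − (Σx)(Σy)/n = 637.97 − 545.003333 = 92.966667
Syy = Σy² − (Σy)²/n = 2939.6311 − 2636.348817 = 303.282283
R² = Sxy²/(Sxx·Syy) = (92.966667)²/(33.333333·303.282283) = 0.854926

0.8549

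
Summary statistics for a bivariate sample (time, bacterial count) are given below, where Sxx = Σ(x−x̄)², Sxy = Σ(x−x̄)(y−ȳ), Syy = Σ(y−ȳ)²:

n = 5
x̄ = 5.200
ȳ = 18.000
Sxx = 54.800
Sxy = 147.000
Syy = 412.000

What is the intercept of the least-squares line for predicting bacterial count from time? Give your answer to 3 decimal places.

b = Sxy/Sxx = 147/54.8 = 2.682482
a = ȳ − b·x̄ = 18 − 2.682482·5.2 = 4.051095

4.051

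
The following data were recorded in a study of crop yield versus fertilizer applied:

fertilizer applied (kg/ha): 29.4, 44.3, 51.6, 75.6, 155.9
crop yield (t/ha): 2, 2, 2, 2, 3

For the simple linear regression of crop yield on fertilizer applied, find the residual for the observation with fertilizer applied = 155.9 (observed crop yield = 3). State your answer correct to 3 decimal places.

n = 5, Σx = 356.8, Σy = 11, Σxy = 869.5, Σx² = 35509.58
Sxx = Σx² − (Σx)²/n = 35509.58 − 25461.248 = 10048.332
Sxy = Σxy − (Σx)(Σy)/n = 869.5 − 784.96 = 84.54
b = Sxy/Sxx = 84.54/10048.332 = 0.008413
a = ȳ − b·x̄ = 2.2 − 0.008413·71.36 = 1.599624
ŷ(155.9) = 1.599624 + 0.008413·155.9 = 2.911263
residual = y − ŷ = 3 − 2.911263 = 0.088737

0.089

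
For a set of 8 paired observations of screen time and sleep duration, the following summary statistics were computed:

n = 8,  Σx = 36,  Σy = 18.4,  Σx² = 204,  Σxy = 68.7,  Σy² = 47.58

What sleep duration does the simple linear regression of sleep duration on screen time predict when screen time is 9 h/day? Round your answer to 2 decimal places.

Sxx = Σx² − (Σx)²/n = 204 − 162 = 42
Sxy = Σxy − (Σx)(Σy)/n = 68.7 − 82.8 = -14.1
b = Sxy/Sxx = -14.1/42 = -0.335714
a = ȳ − b·x̄ = 2.3 − (-0.335714)·4.5 = 3.810714
ŷ(9) = a + b·9 = 3.810714 + (-0.335714)·9 = 0.789286

0.79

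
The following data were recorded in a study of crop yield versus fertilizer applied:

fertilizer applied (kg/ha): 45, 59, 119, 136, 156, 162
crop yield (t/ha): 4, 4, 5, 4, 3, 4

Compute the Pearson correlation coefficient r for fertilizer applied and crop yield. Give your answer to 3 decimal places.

-0.235

n = 6, Σx = 677, Σy = 24, Σxy = 2671, Σx² = 88743, Σy² = 98
Sxx = Σx² − (Σx)²/n = 88743 − 76388.166667 = 12354.833333
Sxy = Σxy − (Σx)(Σy)/n = 2671 − 2708 = -37
Syy = Σy² − (Σy)²/n = 98 − 96 = 2
r = Sxy/√(Sxx·Syy) = -37/√(24709.666667) = -37/157.193087 = -0.235379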